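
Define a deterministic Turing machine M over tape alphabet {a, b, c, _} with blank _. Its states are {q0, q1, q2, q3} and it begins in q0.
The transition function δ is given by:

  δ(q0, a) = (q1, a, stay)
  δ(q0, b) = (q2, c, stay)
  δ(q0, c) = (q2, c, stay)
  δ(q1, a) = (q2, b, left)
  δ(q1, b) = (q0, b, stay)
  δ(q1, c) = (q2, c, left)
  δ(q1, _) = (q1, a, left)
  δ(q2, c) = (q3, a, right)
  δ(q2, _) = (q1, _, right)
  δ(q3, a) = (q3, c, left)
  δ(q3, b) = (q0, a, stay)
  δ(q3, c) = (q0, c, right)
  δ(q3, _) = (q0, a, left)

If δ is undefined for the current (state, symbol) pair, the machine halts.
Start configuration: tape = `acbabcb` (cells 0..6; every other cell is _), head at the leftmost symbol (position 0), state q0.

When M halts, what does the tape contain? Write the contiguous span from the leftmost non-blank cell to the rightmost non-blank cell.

acacaaba

q0 | _[a]cbabcb_   read a → write a, move stay, go to q1
q1 | _[a]cbabcb_   read a → write b, move left, go to q2
q2 | [_]bcbabcb_   read _ → write _, move right, go to q1
q1 | _[b]cbabcb_   read b → write b, move stay, go to q0
q0 | _[b]cbabcb_   read b → write c, move stay, go to q2
q2 | _[c]cbabcb_   read c → write a, move right, go to q3
q3 | _a[c]babcb_   read c → write c, move right, go to q0
q0 | _ac[b]abcb_   read b → write c, move stay, go to q2
q2 | _ac[c]abcb_   read c → write a, move right, go to q3
q3 | _aca[a]bcb_   read a → write c, move left, go to q3
q3 | _ac[a]cbcb_   read a → write c, move left, go to q3
q3 | _a[c]ccbcb_   read c → write c, move right, go to q0
q0 | _ac[c]cbcb_   read c → write c, move stay, go to q2
q2 | _ac[c]cbcb_   read c → write a, move right, go to q3
q3 | _aca[c]bcb_   read c → write c, move right, go to q0
q0 | _acac[b]cb_   read b → write c, move stay, go to q2
q2 | _acac[c]cb_   read c → write a, move right, go to q3
q3 | _acaca[c]b_   read c → write c, move right, go to q0
q0 | _acacac[b]_   read b → write c, move stay, go to q2
q2 | _acacac[c]_   read c → write a, move right, go to q3
q3 | _acacaca[_]   read _ → write a, move left, go to q0
q0 | _acacac[a]a   read a → write a, move stay, go to q1
q1 | _acacac[a]a   read a → write b, move left, go to q2
q2 | _acaca[c]ba   read c → write a, move right, go to q3
q3 | _acacaa[b]a   read b → write a, move stay, go to q0
q0 | _acacaa[a]a   read a → write a, move stay, go to q1
q1 | _acacaa[a]a   read a → write b, move left, go to q2
q2 | _acaca[a]ba
The non-blank tape span at halt is acacaaba.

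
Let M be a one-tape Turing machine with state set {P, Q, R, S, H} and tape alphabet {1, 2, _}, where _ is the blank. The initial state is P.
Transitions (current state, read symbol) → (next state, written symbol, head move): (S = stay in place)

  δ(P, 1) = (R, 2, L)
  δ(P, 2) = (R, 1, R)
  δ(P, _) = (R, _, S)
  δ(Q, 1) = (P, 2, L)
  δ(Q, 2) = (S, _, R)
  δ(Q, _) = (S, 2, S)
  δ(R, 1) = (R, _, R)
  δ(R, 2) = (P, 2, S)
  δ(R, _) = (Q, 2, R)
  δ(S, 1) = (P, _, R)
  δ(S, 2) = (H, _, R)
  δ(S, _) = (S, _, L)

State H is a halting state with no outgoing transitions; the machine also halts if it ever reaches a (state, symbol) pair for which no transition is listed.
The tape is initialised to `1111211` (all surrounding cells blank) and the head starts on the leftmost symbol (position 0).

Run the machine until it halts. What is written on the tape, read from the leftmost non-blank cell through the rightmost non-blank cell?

state=P head=0 tape=_[1]111211___   (P,1)→(R,2,L)
state=R head=-1 tape=[_]2111211___   (R,_)→(Q,2,R)
state=Q head=0 tape=2[2]111211___   (Q,2)→(S,_,R)
state=S head=1 tape=2_[1]11211___   (S,1)→(P,_,R)
state=P head=2 tape=2__[1]1211___   (P,1)→(R,2,L)
state=R head=1 tape=2_[_]21211___   (R,_)→(Q,2,R)
state=Q head=2 tape=2_2[2]1211___   (Q,2)→(S,_,R)
state=S head=3 tape=2_2_[1]211___   (S,1)→(P,_,R)
state=P head=4 tape=2_2__[2]11___   (P,2)→(R,1,R)
state=R head=5 tape=2_2__1[1]1___   (R,1)→(R,_,R)
state=R head=6 tape=2_2__1_[1]___   (R,1)→(R,_,R)
state=R head=7 tape=2_2__1__[_]__   (R,_)→(Q,2,R)
state=Q head=8 tape=2_2__1__2[_]_   (Q,_)→(S,2,S)
state=S head=8 tape=2_2__1__2[2]_   (S,2)→(H,_,R)
state=H head=9 tape=2_2__1__2_[_]
The non-blank tape span at halt is 2_2__1__2.

2_2__1__2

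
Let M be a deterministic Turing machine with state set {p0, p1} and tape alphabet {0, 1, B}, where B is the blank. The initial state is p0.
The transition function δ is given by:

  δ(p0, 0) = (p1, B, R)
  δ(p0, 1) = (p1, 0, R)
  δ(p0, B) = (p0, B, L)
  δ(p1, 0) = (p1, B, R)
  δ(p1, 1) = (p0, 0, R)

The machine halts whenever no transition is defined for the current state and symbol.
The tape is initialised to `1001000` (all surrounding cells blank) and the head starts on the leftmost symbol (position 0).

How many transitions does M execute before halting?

p0 | [1]001000B   read 1 → write 0, move R, go to p1
p1 | 0[0]01000B   read 0 → write B, move R, go to p1
p1 | 0B[0]1000B   read 0 → write B, move R, go to p1
p1 | 0BB[1]000B   read 1 → write 0, move R, go to p0
p0 | 0BB0[0]00B   read 0 → write B, move R, go to p1
p1 | 0BB0B[0]0B   read 0 → write B, move R, go to p1
p1 | 0BB0BB[0]B   read 0 → write B, move R, go to p1
p1 | 0BB0BBB[B]
M halts after 7 transitions.

7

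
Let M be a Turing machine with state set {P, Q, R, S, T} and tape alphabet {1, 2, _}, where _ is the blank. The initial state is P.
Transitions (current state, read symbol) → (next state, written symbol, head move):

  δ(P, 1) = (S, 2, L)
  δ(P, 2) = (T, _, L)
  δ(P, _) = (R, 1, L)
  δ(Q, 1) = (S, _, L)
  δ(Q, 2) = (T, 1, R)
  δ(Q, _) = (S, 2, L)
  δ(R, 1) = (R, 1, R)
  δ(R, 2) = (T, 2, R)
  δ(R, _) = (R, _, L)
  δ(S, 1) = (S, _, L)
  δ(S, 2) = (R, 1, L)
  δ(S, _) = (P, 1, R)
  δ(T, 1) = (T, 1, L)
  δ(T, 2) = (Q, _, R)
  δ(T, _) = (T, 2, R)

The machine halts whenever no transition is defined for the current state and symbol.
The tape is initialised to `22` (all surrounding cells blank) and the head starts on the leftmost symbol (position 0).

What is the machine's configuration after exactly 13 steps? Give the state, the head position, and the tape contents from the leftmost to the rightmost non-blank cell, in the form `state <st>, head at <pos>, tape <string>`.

state R, head at 1, tape 211

P | _[2]2_   read 2 → write _, move L, go to T
T | [_]_2_   read _ → write 2, move R, go to T
T | 2[_]2_   read _ → write 2, move R, go to T
T | 22[2]_   read 2 → write _, move R, go to Q
Q | 22_[_]   read _ → write 2, move L, go to S
S | 22[_]2   read _ → write 1, move R, go to P
P | 221[2]   read 2 → write _, move L, go to T
T | 22[1]_   read 1 → write 1, move L, go to T
T | 2[2]1_   read 2 → write _, move R, go to Q
Q | 2_[1]_   read 1 → write _, move L, go to S
S | 2[_]__   read _ → write 1, move R, go to P
P | 21[_]_   read _ → write 1, move L, go to R
R | 2[1]1_   read 1 → write 1, move R, go to R
R | 21[1]_
After 13 steps: state R, head at 1, tape 211.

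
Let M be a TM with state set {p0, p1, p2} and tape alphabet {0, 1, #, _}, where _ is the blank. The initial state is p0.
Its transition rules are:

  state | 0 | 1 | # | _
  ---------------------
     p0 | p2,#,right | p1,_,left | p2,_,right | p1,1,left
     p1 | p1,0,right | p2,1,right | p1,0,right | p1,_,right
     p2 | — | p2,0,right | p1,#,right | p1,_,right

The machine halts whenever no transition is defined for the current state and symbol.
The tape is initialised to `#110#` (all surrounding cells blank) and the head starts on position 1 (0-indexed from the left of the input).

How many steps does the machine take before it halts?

p0 | #[1]10#   read 1 → write _, move left, go to p1
p1 | [#]_10#   read # → write 0, move right, go to p1
p1 | 0[_]10#   read _ → write _, move right, go to p1
p1 | 0_[1]0#   read 1 → write 1, move right, go to p2
p2 | 0_1[0]#
M halts after 4 transitions.

4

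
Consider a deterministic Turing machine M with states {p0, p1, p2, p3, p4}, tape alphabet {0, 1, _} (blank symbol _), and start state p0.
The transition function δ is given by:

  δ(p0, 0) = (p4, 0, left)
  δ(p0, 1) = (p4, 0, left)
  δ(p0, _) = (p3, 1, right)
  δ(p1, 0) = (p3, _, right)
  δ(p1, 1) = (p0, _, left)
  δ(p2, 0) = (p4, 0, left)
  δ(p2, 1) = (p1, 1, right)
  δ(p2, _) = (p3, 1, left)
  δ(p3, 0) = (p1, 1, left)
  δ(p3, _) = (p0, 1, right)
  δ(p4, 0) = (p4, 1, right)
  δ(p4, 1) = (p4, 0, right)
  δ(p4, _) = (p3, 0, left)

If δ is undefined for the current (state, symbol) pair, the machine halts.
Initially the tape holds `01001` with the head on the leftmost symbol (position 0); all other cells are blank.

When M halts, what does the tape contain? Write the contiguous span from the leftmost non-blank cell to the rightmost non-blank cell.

state=p0 head=0 tape=__[0]1001_   (p0,0)→(p4,0,left)
state=p4 head=-1 tape=_[_]01001_   (p4,_)→(p3,0,left)
state=p3 head=-2 tape=[_]001001_   (p3,_)→(p0,1,right)
state=p0 head=-1 tape=1[0]01001_   (p0,0)→(p4,0,left)
state=p4 head=-2 tape=[1]001001_   (p4,1)→(p4,0,right)
state=p4 head=-1 tape=0[0]01001_   (p4,0)→(p4,1,right)
state=p4 head=0 tape=01[0]1001_   (p4,0)→(p4,1,right)
state=p4 head=1 tape=011[1]001_   (p4,1)→(p4,0,right)
state=p4 head=2 tape=0110[0]01_   (p4,0)→(p4,1,right)
state=p4 head=3 tape=01101[0]1_   (p4,0)→(p4,1,right)
state=p4 head=4 tape=011011[1]_   (p4,1)→(p4,0,right)
state=p4 head=5 tape=0110110[_]   (p4,_)→(p3,0,left)
state=p3 head=4 tape=011011[0]0   (p3,0)→(p1,1,left)
state=p1 head=3 tape=01101[1]10   (p1,1)→(p0,_,left)
state=p0 head=2 tape=0110[1]_10   (p0,1)→(p4,0,left)
state=p4 head=1 tape=011[0]0_10   (p4,0)→(p4,1,right)
state=p4 head=2 tape=0111[0]_10   (p4,0)→(p4,1,right)
state=p4 head=3 tape=01111[_]10   (p4,_)→(p3,0,left)
state=p3 head=2 tape=0111[1]010
The non-blank tape span at halt is 01111010.

01111010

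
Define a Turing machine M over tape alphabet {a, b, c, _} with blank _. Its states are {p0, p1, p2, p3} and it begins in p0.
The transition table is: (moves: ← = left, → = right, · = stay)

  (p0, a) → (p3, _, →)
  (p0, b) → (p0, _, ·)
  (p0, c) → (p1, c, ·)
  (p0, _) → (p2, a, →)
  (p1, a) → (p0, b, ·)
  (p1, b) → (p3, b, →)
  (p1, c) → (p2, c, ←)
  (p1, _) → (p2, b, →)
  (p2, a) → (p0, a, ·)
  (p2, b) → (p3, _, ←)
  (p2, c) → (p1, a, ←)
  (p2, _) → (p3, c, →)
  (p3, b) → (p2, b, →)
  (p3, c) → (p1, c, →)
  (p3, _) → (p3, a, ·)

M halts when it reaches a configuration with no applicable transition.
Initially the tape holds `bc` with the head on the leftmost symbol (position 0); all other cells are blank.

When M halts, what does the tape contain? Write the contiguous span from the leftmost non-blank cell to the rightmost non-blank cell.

p0 | [b]c_   read b → write _, move ·, go to p0
p0 | [_]c_   read _ → write a, move →, go to p2
p2 | a[c]_   read c → write a, move ←, go to p1
p1 | [a]a_   read a → write b, move ·, go to p0
p0 | [b]a_   read b → write _, move ·, go to p0
p0 | [_]a_   read _ → write a, move →, go to p2
p2 | a[a]_   read a → write a, move ·, go to p0
p0 | a[a]_   read a → write _, move →, go to p3
p3 | a_[_]   read _ → write a, move ·, go to p3
p3 | a_[a]
The non-blank tape span at halt is a_a.

a_a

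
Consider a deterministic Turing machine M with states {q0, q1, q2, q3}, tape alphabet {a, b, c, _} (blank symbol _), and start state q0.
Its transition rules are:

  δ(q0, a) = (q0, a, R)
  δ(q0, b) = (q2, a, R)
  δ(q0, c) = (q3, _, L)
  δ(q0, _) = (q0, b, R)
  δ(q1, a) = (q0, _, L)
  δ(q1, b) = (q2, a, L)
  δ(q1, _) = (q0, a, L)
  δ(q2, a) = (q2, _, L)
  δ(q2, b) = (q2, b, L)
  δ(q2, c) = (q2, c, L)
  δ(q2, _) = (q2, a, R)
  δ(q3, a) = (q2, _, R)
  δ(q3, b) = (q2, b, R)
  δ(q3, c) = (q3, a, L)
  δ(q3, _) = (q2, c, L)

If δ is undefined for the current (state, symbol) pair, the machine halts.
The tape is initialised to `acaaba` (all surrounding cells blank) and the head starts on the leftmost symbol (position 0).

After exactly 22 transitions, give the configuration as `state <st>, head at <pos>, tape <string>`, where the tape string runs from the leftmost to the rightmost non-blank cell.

state q2, head at 0, tape aa___ba

state=q0 head=0 tape=_[a]caaba   (q0,a)→(q0,a,R)
state=q0 head=1 tape=_a[c]aaba   (q0,c)→(q3,_,L)
state=q3 head=0 tape=_[a]_aaba   (q3,a)→(q2,_,R)
state=q2 head=1 tape=__[_]aaba   (q2,_)→(q2,a,R)
state=q2 head=2 tape=__a[a]aba   (q2,a)→(q2,_,L)
state=q2 head=1 tape=__[a]_aba   (q2,a)→(q2,_,L)
state=q2 head=0 tape=_[_]__aba   (q2,_)→(q2,a,R)
state=q2 head=1 tape=_a[_]_aba   (q2,_)→(q2,a,R)
state=q2 head=2 tape=_aa[_]aba   (q2,_)→(q2,a,R)
state=q2 head=3 tape=_aaa[a]ba   (q2,a)→(q2,_,L)
state=q2 head=2 tape=_aa[a]_ba   (q2,a)→(q2,_,L)
state=q2 head=1 tape=_a[a]__ba   (q2,a)→(q2,_,L)
state=q2 head=0 tape=_[a]___ba   (q2,a)→(q2,_,L)
state=q2 head=-1 tape=[_]____ba   (q2,_)→(q2,a,R)
state=q2 head=0 tape=a[_]___ba   (q2,_)→(q2,a,R)
state=q2 head=1 tape=aa[_]__ba   (q2,_)→(q2,a,R)
state=q2 head=2 tape=aaa[_]_ba   (q2,_)→(q2,a,R)
state=q2 head=3 tape=aaaa[_]ba   (q2,_)→(q2,a,R)
state=q2 head=4 tape=aaaaa[b]a   (q2,b)→(q2,b,L)
state=q2 head=3 tape=aaaa[a]ba   (q2,a)→(q2,_,L)
state=q2 head=2 tape=aaa[a]_ba   (q2,a)→(q2,_,L)
state=q2 head=1 tape=aa[a]__ba   (q2,a)→(q2,_,L)
state=q2 head=0 tape=a[a]___ba
After 22 steps: state q2, head at 0, tape aa___ba.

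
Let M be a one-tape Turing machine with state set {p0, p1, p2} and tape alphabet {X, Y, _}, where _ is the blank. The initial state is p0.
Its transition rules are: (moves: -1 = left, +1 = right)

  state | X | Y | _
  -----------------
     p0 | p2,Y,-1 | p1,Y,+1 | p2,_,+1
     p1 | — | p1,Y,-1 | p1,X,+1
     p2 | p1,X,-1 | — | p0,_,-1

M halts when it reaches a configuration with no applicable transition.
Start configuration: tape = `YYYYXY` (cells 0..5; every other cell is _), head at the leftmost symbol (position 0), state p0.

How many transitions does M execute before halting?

state=p0 head=0 tape=_[Y]YYYXY   (p0,Y)→(p1,Y,+1)
state=p1 head=1 tape=_Y[Y]YYXY   (p1,Y)→(p1,Y,-1)
state=p1 head=0 tape=_[Y]YYYXY   (p1,Y)→(p1,Y,-1)
state=p1 head=-1 tape=[_]YYYYXY   (p1,_)→(p1,X,+1)
state=p1 head=0 tape=X[Y]YYYXY   (p1,Y)→(p1,Y,-1)
state=p1 head=-1 tape=[X]YYYYXY
M halts after 5 transitions.

5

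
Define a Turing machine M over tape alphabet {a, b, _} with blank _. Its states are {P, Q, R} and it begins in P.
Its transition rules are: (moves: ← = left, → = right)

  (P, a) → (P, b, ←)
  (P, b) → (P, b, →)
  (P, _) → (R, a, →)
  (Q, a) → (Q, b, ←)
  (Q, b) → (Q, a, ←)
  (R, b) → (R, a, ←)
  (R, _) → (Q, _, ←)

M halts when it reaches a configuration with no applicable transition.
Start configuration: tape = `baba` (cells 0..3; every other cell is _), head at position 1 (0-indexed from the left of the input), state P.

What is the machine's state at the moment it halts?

P | _b[a]ba__   read a → write b, move ←, go to P
P | _[b]bba__   read b → write b, move →, go to P
P | _b[b]ba__   read b → write b, move →, go to P
P | _bb[b]a__   read b → write b, move →, go to P
P | _bbb[a]__   read a → write b, move ←, go to P
P | _bb[b]b__   read b → write b, move →, go to P
P | _bbb[b]__   read b → write b, move →, go to P
P | _bbbb[_]_   read _ → write a, move →, go to R
R | _bbbba[_]   read _ → write _, move ←, go to Q
Q | _bbbb[a]_   read a → write b, move ←, go to Q
Q | _bbb[b]b_   read b → write a, move ←, go to Q
Q | _bb[b]ab_   read b → write a, move ←, go to Q
Q | _b[b]aab_   read b → write a, move ←, go to Q
Q | _[b]aaab_   read b → write a, move ←, go to Q
Q | [_]aaaab_
No transition is defined for (Q, _); M halts in state Q.

Q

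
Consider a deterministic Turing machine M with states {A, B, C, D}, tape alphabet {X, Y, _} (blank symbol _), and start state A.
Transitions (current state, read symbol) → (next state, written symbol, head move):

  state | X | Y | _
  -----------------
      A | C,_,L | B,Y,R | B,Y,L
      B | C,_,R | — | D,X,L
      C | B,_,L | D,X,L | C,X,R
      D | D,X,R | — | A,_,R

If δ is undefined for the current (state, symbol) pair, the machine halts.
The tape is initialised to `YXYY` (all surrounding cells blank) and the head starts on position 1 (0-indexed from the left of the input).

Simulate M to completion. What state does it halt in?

D

state=A head=1 tape=_Y[X]YY   (A,X)→(C,_,L)
state=C head=0 tape=_[Y]_YY   (C,Y)→(D,X,L)
state=D head=-1 tape=[_]X_YY   (D,_)→(A,_,R)
state=A head=0 tape=_[X]_YY   (A,X)→(C,_,L)
state=C head=-1 tape=[_]__YY   (C,_)→(C,X,R)
state=C head=0 tape=X[_]_YY   (C,_)→(C,X,R)
state=C head=1 tape=XX[_]YY   (C,_)→(C,X,R)
state=C head=2 tape=XXX[Y]Y   (C,Y)→(D,X,L)
state=D head=1 tape=XX[X]XY   (D,X)→(D,X,R)
state=D head=2 tape=XXX[X]Y   (D,X)→(D,X,R)
state=D head=3 tape=XXXX[Y]
No transition is defined for (D, Y); M halts in state D.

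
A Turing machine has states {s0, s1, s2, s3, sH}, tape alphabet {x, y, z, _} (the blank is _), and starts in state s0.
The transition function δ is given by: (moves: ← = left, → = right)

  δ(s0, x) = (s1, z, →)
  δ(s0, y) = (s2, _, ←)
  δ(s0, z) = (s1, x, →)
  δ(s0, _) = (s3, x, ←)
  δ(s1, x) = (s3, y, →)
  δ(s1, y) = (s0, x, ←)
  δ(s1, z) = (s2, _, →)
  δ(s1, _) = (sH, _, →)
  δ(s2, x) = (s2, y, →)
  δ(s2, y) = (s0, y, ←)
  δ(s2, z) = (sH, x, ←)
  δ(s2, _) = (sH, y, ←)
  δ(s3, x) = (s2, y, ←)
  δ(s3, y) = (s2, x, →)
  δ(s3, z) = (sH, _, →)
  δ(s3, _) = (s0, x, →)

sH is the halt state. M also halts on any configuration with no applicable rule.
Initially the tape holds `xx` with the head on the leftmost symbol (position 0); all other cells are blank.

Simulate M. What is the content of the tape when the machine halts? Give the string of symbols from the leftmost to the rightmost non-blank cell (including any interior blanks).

zyxyy

s0 | [x]x___   read x → write z, move →, go to s1
s1 | z[x]___   read x → write y, move →, go to s3
s3 | zy[_]__   read _ → write x, move →, go to s0
s0 | zyx[_]_   read _ → write x, move ←, go to s3
s3 | zy[x]x_   read x → write y, move ←, go to s2
s2 | z[y]yx_   read y → write y, move ←, go to s0
s0 | [z]yyx_   read z → write x, move →, go to s1
s1 | x[y]yx_   read y → write x, move ←, go to s0
s0 | [x]xyx_   read x → write z, move →, go to s1
s1 | z[x]yx_   read x → write y, move →, go to s3
s3 | zy[y]x_   read y → write x, move →, go to s2
s2 | zyx[x]_   read x → write y, move →, go to s2
s2 | zyxy[_]   read _ → write y, move ←, go to sH
sH | zyx[y]y
The non-blank tape span at halt is zyxyy.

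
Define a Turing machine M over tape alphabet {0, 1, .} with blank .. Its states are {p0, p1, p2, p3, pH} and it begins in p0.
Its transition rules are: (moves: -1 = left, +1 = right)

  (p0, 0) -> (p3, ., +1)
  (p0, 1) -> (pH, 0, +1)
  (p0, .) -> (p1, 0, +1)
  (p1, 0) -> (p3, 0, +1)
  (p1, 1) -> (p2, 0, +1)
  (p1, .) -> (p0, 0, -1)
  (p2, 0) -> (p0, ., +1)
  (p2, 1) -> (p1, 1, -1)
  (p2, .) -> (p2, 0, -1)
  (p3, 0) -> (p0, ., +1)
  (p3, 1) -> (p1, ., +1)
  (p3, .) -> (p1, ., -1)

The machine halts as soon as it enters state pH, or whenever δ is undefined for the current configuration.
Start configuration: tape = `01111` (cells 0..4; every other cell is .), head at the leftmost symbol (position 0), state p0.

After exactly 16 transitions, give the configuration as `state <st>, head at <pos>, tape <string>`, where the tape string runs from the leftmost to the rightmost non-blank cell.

state=p0 head=0 tape=[0]1111..   (p0,0)→(p3,.,+1)
state=p3 head=1 tape=.[1]111..   (p3,1)→(p1,.,+1)
state=p1 head=2 tape=..[1]11..   (p1,1)→(p2,0,+1)
state=p2 head=3 tape=..0[1]1..   (p2,1)→(p1,1,-1)
state=p1 head=2 tape=..[0]11..   (p1,0)→(p3,0,+1)
state=p3 head=3 tape=..0[1]1..   (p3,1)→(p1,.,+1)
state=p1 head=4 tape=..0.[1]..   (p1,1)→(p2,0,+1)
state=p2 head=5 tape=..0.0[.].   (p2,.)→(p2,0,-1)
state=p2 head=4 tape=..0.[0]0.   (p2,0)→(p0,.,+1)
state=p0 head=5 tape=..0..[0].   (p0,0)→(p3,.,+1)
state=p3 head=6 tape=..0...[.]   (p3,.)→(p1,.,-1)
state=p1 head=5 tape=..0..[.].   (p1,.)→(p0,0,-1)
state=p0 head=4 tape=..0.[.]0.   (p0,.)→(p1,0,+1)
state=p1 head=5 tape=..0.0[0].   (p1,0)→(p3,0,+1)
state=p3 head=6 tape=..0.00[.]   (p3,.)→(p1,.,-1)
state=p1 head=5 tape=..0.0[0].   (p1,0)→(p3,0,+1)
state=p3 head=6 tape=..0.00[.]
After 16 steps: state p3, head at 6, tape 0.00.

state p3, head at 6, tape 0.00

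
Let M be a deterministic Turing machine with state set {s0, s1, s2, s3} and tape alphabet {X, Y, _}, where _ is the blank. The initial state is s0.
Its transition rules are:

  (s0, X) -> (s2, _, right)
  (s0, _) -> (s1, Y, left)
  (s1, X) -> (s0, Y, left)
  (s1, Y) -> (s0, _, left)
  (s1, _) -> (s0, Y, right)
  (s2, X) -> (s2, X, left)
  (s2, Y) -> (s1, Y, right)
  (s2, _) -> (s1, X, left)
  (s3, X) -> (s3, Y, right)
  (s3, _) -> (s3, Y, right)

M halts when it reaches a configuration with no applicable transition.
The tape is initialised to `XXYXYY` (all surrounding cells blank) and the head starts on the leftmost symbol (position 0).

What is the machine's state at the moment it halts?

state=s0 head=0 tape=___[X]XYXYY   (s0,X)→(s2,_,right)
state=s2 head=1 tape=____[X]YXYY   (s2,X)→(s2,X,left)
state=s2 head=0 tape=___[_]XYXYY   (s2,_)→(s1,X,left)
state=s1 head=-1 tape=__[_]XXYXYY   (s1,_)→(s0,Y,right)
state=s0 head=0 tape=__Y[X]XYXYY   (s0,X)→(s2,_,right)
state=s2 head=1 tape=__Y_[X]YXYY   (s2,X)→(s2,X,left)
state=s2 head=0 tape=__Y[_]XYXYY   (s2,_)→(s1,X,left)
state=s1 head=-1 tape=__[Y]XXYXYY   (s1,Y)→(s0,_,left)
state=s0 head=-2 tape=_[_]_XXYXYY   (s0,_)→(s1,Y,left)
state=s1 head=-3 tape=[_]Y_XXYXYY   (s1,_)→(s0,Y,right)
state=s0 head=-2 tape=Y[Y]_XXYXYY
No transition is defined for (s0, Y); M halts in state s0.

s0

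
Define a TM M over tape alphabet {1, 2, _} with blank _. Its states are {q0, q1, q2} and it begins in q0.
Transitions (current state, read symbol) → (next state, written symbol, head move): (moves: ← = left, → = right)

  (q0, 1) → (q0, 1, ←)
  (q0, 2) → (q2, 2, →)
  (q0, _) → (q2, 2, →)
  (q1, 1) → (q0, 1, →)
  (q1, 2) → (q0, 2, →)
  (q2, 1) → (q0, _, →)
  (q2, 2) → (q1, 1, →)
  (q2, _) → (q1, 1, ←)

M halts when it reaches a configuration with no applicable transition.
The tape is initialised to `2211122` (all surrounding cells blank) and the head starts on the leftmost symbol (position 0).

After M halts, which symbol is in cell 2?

2

state=q0 head=0 tape=[2]211122_   (q0,2)→(q2,2,→)
state=q2 head=1 tape=2[2]11122_   (q2,2)→(q1,1,→)
state=q1 head=2 tape=21[1]1122_   (q1,1)→(q0,1,→)
state=q0 head=3 tape=211[1]122_   (q0,1)→(q0,1,←)
state=q0 head=2 tape=21[1]1122_   (q0,1)→(q0,1,←)
state=q0 head=1 tape=2[1]11122_   (q0,1)→(q0,1,←)
state=q0 head=0 tape=[2]111122_   (q0,2)→(q2,2,→)
state=q2 head=1 tape=2[1]11122_   (q2,1)→(q0,_,→)
state=q0 head=2 tape=2_[1]1122_   (q0,1)→(q0,1,←)
state=q0 head=1 tape=2[_]11122_   (q0,_)→(q2,2,→)
state=q2 head=2 tape=22[1]1122_   (q2,1)→(q0,_,→)
state=q0 head=3 tape=22_[1]122_   (q0,1)→(q0,1,←)
state=q0 head=2 tape=22[_]1122_   (q0,_)→(q2,2,→)
state=q2 head=3 tape=222[1]122_   (q2,1)→(q0,_,→)
state=q0 head=4 tape=222_[1]22_   (q0,1)→(q0,1,←)
state=q0 head=3 tape=222[_]122_   (q0,_)→(q2,2,→)
state=q2 head=4 tape=2222[1]22_   (q2,1)→(q0,_,→)
state=q0 head=5 tape=2222_[2]2_   (q0,2)→(q2,2,→)
state=q2 head=6 tape=2222_2[2]_   (q2,2)→(q1,1,→)
state=q1 head=7 tape=2222_21[_]
Cell 2 holds 2 when M halts.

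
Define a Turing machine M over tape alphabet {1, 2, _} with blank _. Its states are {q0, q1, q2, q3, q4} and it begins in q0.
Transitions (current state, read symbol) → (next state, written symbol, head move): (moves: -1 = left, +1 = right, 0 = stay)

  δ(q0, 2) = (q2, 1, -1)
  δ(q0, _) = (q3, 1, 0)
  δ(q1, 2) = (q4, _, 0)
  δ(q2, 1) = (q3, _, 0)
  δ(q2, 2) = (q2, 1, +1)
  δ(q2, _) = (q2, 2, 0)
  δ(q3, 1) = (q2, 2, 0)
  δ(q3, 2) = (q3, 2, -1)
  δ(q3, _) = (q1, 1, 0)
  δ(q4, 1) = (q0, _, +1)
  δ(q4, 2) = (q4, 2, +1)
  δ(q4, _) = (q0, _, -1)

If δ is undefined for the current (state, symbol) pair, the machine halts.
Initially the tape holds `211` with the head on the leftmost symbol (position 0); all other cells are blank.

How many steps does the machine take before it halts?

5

state=q0 head=0 tape=_[2]11   (q0,2)→(q2,1,-1)
state=q2 head=-1 tape=[_]111   (q2,_)→(q2,2,0)
state=q2 head=-1 tape=[2]111   (q2,2)→(q2,1,+1)
state=q2 head=0 tape=1[1]11   (q2,1)→(q3,_,0)
state=q3 head=0 tape=1[_]11   (q3,_)→(q1,1,0)
state=q1 head=0 tape=1[1]11
M halts after 5 transitions.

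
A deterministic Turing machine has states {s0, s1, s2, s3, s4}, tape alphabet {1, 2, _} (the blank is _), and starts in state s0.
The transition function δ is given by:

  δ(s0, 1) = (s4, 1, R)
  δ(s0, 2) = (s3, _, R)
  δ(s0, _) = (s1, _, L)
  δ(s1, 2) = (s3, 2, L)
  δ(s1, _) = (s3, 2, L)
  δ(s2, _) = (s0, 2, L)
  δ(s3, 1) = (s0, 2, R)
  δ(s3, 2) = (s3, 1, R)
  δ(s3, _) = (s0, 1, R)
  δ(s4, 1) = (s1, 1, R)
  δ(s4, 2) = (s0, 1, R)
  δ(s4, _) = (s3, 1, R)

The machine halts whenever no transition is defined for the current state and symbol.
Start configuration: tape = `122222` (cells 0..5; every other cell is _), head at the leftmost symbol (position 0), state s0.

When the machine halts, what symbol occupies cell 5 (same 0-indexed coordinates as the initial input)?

1

state=s0 head=0 tape=[1]22222__   (s0,1)→(s4,1,R)
state=s4 head=1 tape=1[2]2222__   (s4,2)→(s0,1,R)
state=s0 head=2 tape=11[2]222__   (s0,2)→(s3,_,R)
state=s3 head=3 tape=11_[2]22__   (s3,2)→(s3,1,R)
state=s3 head=4 tape=11_1[2]2__   (s3,2)→(s3,1,R)
state=s3 head=5 tape=11_11[2]__   (s3,2)→(s3,1,R)
state=s3 head=6 tape=11_111[_]_   (s3,_)→(s0,1,R)
state=s0 head=7 tape=11_1111[_]   (s0,_)→(s1,_,L)
state=s1 head=6 tape=11_111[1]_
Cell 5 holds 1 when M halts.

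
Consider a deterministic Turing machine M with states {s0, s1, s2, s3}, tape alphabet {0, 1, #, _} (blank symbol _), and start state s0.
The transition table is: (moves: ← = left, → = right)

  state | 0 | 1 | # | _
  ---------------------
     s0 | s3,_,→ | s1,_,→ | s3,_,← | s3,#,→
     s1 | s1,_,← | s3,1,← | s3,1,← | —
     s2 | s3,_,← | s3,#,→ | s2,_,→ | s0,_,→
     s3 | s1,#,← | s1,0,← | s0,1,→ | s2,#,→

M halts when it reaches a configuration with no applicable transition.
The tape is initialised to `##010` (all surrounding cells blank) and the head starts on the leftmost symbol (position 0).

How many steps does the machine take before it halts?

state=s0 head=0 tape=_[#]#010   (s0,#)→(s3,_,←)
state=s3 head=-1 tape=[_]_#010   (s3,_)→(s2,#,→)
state=s2 head=0 tape=#[_]#010   (s2,_)→(s0,_,→)
state=s0 head=1 tape=#_[#]010   (s0,#)→(s3,_,←)
state=s3 head=0 tape=#[_]_010   (s3,_)→(s2,#,→)
state=s2 head=1 tape=##[_]010   (s2,_)→(s0,_,→)
state=s0 head=2 tape=##_[0]10   (s0,0)→(s3,_,→)
state=s3 head=3 tape=##__[1]0   (s3,1)→(s1,0,←)
state=s1 head=2 tape=##_[_]00
M halts after 8 transitions.

8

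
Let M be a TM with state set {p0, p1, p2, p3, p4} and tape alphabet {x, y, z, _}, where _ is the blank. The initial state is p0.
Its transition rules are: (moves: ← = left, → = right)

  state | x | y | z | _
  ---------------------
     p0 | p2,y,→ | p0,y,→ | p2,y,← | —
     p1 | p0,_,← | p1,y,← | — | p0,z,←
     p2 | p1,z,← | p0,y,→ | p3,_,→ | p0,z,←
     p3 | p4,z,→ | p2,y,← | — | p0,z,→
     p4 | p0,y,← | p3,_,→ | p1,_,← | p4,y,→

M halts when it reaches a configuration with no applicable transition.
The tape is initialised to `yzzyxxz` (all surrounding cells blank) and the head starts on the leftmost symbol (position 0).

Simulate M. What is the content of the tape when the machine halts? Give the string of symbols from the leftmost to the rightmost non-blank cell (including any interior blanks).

state=p0 head=0 tape=__[y]zzyxxz   (p0,y)→(p0,y,→)
state=p0 head=1 tape=__y[z]zyxxz   (p0,z)→(p2,y,←)
state=p2 head=0 tape=__[y]yzyxxz   (p2,y)→(p0,y,→)
state=p0 head=1 tape=__y[y]zyxxz   (p0,y)→(p0,y,→)
state=p0 head=2 tape=__yy[z]yxxz   (p0,z)→(p2,y,←)
state=p2 head=1 tape=__y[y]yyxxz   (p2,y)→(p0,y,→)
state=p0 head=2 tape=__yy[y]yxxz   (p0,y)→(p0,y,→)
state=p0 head=3 tape=__yyy[y]xxz   (p0,y)→(p0,y,→)
state=p0 head=4 tape=__yyyy[x]xz   (p0,x)→(p2,y,→)
state=p2 head=5 tape=__yyyyy[x]z   (p2,x)→(p1,z,←)
state=p1 head=4 tape=__yyyy[y]zz   (p1,y)→(p1,y,←)
state=p1 head=3 tape=__yyy[y]yzz   (p1,y)→(p1,y,←)
state=p1 head=2 tape=__yy[y]yyzz   (p1,y)→(p1,y,←)
state=p1 head=1 tape=__y[y]yyyzz   (p1,y)→(p1,y,←)
state=p1 head=0 tape=__[y]yyyyzz   (p1,y)→(p1,y,←)
state=p1 head=-1 tape=_[_]yyyyyzz   (p1,_)→(p0,z,←)
state=p0 head=-2 tape=[_]zyyyyyzz
The non-blank tape span at halt is zyyyyyzz.

zyyyyyzz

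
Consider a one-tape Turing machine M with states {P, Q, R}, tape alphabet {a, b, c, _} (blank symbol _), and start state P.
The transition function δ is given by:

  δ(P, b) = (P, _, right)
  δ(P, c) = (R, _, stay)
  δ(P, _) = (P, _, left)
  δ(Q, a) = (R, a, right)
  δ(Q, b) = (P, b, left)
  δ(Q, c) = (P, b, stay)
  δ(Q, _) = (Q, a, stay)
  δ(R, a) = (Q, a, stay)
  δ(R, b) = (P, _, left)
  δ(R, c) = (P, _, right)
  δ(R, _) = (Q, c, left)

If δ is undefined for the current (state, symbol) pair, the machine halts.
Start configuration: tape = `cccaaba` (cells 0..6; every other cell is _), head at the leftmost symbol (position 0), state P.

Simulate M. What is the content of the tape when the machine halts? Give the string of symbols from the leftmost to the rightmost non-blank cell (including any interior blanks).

P | _[c]ccaaba   read c → write _, move stay, go to R
R | _[_]ccaaba   read _ → write c, move left, go to Q
Q | [_]cccaaba   read _ → write a, move stay, go to Q
Q | [a]cccaaba   read a → write a, move right, go to R
R | a[c]ccaaba   read c → write _, move right, go to P
P | a_[c]caaba   read c → write _, move stay, go to R
R | a_[_]caaba   read _ → write c, move left, go to Q
Q | a[_]ccaaba   read _ → write a, move stay, go to Q
Q | a[a]ccaaba   read a → write a, move right, go to R
R | aa[c]caaba   read c → write _, move right, go to P
P | aa_[c]aaba   read c → write _, move stay, go to R
R | aa_[_]aaba   read _ → write c, move left, go to Q
Q | aa[_]caaba   read _ → write a, move stay, go to Q
Q | aa[a]caaba   read a → write a, move right, go to R
R | aaa[c]aaba   read c → write _, move right, go to P
P | aaa_[a]aba
The non-blank tape span at halt is aaa_aaba.

aaa_aaba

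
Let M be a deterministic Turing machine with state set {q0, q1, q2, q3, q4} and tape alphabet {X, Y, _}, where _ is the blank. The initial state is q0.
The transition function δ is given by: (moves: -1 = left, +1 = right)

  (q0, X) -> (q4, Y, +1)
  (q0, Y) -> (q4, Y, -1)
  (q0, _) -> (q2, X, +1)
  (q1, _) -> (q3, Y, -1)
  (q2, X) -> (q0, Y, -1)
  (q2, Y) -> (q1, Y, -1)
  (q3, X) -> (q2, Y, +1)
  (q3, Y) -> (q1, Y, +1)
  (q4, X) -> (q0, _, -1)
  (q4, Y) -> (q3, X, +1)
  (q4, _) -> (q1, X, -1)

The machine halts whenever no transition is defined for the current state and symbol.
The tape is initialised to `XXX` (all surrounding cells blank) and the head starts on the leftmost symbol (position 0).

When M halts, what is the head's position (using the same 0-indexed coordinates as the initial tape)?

q0 | ___[X]XX   read X → write Y, move +1, go to q4
q4 | ___Y[X]X   read X → write _, move -1, go to q0
q0 | ___[Y]_X   read Y → write Y, move -1, go to q4
q4 | __[_]Y_X   read _ → write X, move -1, go to q1
q1 | _[_]XY_X   read _ → write Y, move -1, go to q3
q3 | [_]YXY_X
At halt the head is at cell -3.

-3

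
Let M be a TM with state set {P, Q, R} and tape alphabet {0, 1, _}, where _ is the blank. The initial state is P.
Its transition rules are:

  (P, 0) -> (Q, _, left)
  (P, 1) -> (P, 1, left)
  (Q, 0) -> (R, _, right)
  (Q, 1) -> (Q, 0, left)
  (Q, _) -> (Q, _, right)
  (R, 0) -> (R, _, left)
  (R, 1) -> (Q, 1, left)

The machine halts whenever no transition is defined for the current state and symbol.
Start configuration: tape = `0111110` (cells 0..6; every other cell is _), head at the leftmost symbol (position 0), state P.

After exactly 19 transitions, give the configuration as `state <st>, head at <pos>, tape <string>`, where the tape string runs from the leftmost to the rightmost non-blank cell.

P | _[0]111110   read 0 → write _, move left, go to Q
Q | [_]_111110   read _ → write _, move right, go to Q
Q | _[_]111110   read _ → write _, move right, go to Q
Q | __[1]11110   read 1 → write 0, move left, go to Q
Q | _[_]011110   read _ → write _, move right, go to Q
Q | __[0]11110   read 0 → write _, move right, go to R
R | ___[1]1110   read 1 → write 1, move left, go to Q
Q | __[_]11110   read _ → write _, move right, go to Q
Q | ___[1]1110   read 1 → write 0, move left, go to Q
Q | __[_]01110   read _ → write _, move right, go to Q
Q | ___[0]1110   read 0 → write _, move right, go to R
R | ____[1]110   read 1 → write 1, move left, go to Q
Q | ___[_]1110   read _ → write _, move right, go to Q
Q | ____[1]110   read 1 → write 0, move left, go to Q
Q | ___[_]0110   read _ → write _, move right, go to Q
Q | ____[0]110   read 0 → write _, move right, go to R
R | _____[1]10   read 1 → write 1, move left, go to Q
Q | ____[_]110   read _ → write _, move right, go to Q
Q | _____[1]10   read 1 → write 0, move left, go to Q
Q | ____[_]010
After 19 steps: state Q, head at 3, tape 010.

state Q, head at 3, tape 010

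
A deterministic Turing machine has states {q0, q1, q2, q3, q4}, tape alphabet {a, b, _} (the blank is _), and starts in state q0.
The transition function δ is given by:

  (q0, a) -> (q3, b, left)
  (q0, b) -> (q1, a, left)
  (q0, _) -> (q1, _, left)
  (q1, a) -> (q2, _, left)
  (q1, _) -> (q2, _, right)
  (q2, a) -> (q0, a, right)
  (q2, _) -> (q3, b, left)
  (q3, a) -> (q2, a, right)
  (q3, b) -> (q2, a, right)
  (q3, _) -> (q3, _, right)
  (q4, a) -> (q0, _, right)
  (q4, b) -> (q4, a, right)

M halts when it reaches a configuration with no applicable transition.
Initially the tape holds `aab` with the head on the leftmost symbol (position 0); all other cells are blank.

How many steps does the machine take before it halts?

q0 | __[a]ab   read a → write b, move left, go to q3
q3 | _[_]bab   read _ → write _, move right, go to q3
q3 | __[b]ab   read b → write a, move right, go to q2
q2 | __a[a]b   read a → write a, move right, go to q0
q0 | __aa[b]   read b → write a, move left, go to q1
q1 | __a[a]a   read a → write _, move left, go to q2
q2 | __[a]_a   read a → write a, move right, go to q0
q0 | __a[_]a   read _ → write _, move left, go to q1
q1 | __[a]_a   read a → write _, move left, go to q2
q2 | _[_]__a   read _ → write b, move left, go to q3
q3 | [_]b__a   read _ → write _, move right, go to q3
q3 | _[b]__a   read b → write a, move right, go to q2
q2 | _a[_]_a   read _ → write b, move left, go to q3
q3 | _[a]b_a   read a → write a, move right, go to q2
q2 | _a[b]_a
M halts after 14 transitions.

14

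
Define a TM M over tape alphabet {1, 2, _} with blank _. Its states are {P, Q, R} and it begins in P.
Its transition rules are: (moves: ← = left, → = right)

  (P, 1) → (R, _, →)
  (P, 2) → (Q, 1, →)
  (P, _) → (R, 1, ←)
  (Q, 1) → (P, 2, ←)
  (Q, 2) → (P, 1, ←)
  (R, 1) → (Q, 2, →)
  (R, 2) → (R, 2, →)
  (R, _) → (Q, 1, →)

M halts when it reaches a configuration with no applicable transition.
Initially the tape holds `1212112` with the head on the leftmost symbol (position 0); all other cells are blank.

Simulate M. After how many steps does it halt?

P | [1]212112__   read 1 → write _, move →, go to R
R | _[2]12112__   read 2 → write 2, move →, go to R
R | _2[1]2112__   read 1 → write 2, move →, go to Q
Q | _22[2]112__   read 2 → write 1, move ←, go to P
P | _2[2]1112__   read 2 → write 1, move →, go to Q
Q | _21[1]112__   read 1 → write 2, move ←, go to P
P | _2[1]2112__   read 1 → write _, move →, go to R
R | _2_[2]112__   read 2 → write 2, move →, go to R
R | _2_2[1]12__   read 1 → write 2, move →, go to Q
Q | _2_22[1]2__   read 1 → write 2, move ←, go to P
P | _2_2[2]22__   read 2 → write 1, move →, go to Q
Q | _2_21[2]2__   read 2 → write 1, move ←, go to P
P | _2_2[1]12__   read 1 → write _, move →, go to R
R | _2_2_[1]2__   read 1 → write 2, move →, go to Q
Q | _2_2_2[2]__   read 2 → write 1, move ←, go to P
P | _2_2_[2]1__   read 2 → write 1, move →, go to Q
Q | _2_2_1[1]__   read 1 → write 2, move ←, go to P
P | _2_2_[1]2__   read 1 → write _, move →, go to R
R | _2_2__[2]__   read 2 → write 2, move →, go to R
R | _2_2__2[_]_   read _ → write 1, move →, go to Q
Q | _2_2__21[_]
M halts after 20 transitions.

20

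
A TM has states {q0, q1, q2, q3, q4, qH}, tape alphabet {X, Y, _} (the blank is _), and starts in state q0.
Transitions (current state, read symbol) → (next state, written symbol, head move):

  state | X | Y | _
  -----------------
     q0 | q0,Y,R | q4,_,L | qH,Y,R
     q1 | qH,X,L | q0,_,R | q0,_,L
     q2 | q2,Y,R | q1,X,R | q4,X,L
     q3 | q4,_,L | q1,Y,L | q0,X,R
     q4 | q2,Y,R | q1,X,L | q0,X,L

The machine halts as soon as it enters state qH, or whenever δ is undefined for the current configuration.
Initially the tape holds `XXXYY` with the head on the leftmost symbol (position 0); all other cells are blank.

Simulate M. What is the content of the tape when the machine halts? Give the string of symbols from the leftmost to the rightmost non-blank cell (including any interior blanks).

state=q0 head=0 tape=[X]XXYY   (q0,X)→(q0,Y,R)
state=q0 head=1 tape=Y[X]XYY   (q0,X)→(q0,Y,R)
state=q0 head=2 tape=YY[X]YY   (q0,X)→(q0,Y,R)
state=q0 head=3 tape=YYY[Y]Y   (q0,Y)→(q4,_,L)
state=q4 head=2 tape=YY[Y]_Y   (q4,Y)→(q1,X,L)
state=q1 head=1 tape=Y[Y]X_Y   (q1,Y)→(q0,_,R)
state=q0 head=2 tape=Y_[X]_Y   (q0,X)→(q0,Y,R)
state=q0 head=3 tape=Y_Y[_]Y   (q0,_)→(qH,Y,R)
state=qH head=4 tape=Y_YY[Y]
The non-blank tape span at halt is Y_YYY.

Y_YYY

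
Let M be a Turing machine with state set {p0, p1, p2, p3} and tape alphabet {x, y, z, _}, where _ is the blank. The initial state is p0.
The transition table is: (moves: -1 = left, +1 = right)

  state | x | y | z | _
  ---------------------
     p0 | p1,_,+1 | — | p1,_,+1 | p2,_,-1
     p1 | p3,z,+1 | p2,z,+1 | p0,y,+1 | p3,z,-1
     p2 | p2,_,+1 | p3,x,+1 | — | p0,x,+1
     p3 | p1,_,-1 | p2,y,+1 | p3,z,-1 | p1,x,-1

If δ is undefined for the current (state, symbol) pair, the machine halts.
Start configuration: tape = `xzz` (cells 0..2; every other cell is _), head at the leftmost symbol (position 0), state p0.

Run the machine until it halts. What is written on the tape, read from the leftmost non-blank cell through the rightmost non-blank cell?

z_z

p0 | [x]zz_   read x → write _, move +1, go to p1
p1 | _[z]z_   read z → write y, move +1, go to p0
p0 | _y[z]_   read z → write _, move +1, go to p1
p1 | _y_[_]   read _ → write z, move -1, go to p3
p3 | _y[_]z   read _ → write x, move -1, go to p1
p1 | _[y]xz   read y → write z, move +1, go to p2
p2 | _z[x]z   read x → write _, move +1, go to p2
p2 | _z_[z]
The non-blank tape span at halt is z_z.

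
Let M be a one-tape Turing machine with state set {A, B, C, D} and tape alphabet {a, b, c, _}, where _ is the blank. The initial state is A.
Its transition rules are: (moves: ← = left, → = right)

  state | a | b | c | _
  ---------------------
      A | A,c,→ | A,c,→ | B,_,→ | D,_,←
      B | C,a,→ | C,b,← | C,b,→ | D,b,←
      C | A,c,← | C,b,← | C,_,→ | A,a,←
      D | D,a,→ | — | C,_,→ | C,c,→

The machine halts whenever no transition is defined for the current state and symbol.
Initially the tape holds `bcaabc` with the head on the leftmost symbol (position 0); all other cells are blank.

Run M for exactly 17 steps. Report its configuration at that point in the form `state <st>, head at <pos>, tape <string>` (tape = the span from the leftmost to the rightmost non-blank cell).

A | [b]caabc   read b → write c, move →, go to A
A | c[c]aabc   read c → write _, move →, go to B
B | c_[a]abc   read a → write a, move →, go to C
C | c_a[a]bc   read a → write c, move ←, go to A
A | c_[a]cbc   read a → write c, move →, go to A
A | c_c[c]bc   read c → write _, move →, go to B
B | c_c_[b]c   read b → write b, move ←, go to C
C | c_c[_]bc   read _ → write a, move ←, go to A
A | c_[c]abc   read c → write _, move →, go to B
B | c__[a]bc   read a → write a, move →, go to C
C | c__a[b]c   read b → write b, move ←, go to C
C | c__[a]bc   read a → write c, move ←, go to A
A | c_[_]cbc   read _ → write _, move ←, go to D
D | c[_]_cbc   read _ → write c, move →, go to C
C | cc[_]cbc   read _ → write a, move ←, go to A
A | c[c]acbc   read c → write _, move →, go to B
B | c_[a]cbc   read a → write a, move →, go to C
C | c_a[c]bc
After 17 steps: state C, head at 3, tape c_acbc.

state C, head at 3, tape c_acbc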